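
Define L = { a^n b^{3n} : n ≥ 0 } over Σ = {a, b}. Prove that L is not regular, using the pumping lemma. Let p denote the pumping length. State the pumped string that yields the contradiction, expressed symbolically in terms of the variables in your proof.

Assume L is regular. Let p be the pumping length given by the pumping lemma.
Let w = a^p b^{3p} ∈ L; note |w| = 4p ≥ p.
By the pumping lemma, w = xyz with |xy| ≤ p and |y| ≥ 1.
Since the first p symbols of w are all a's and |xy| ≤ p, y lies entirely in the leading a-block: y = a^k for some k with 1 ≤ k ≤ p.
Pump with i = 2: xy^2z = a^{p+k} b^{3p}. For this to lie in L we would need 3p = 3(p+k), which forces k = 0. But k ≥ 1, so xy^2z ∉ L.
This is a contradiction; hence L is not regular.

a^{p+k} b^{3p}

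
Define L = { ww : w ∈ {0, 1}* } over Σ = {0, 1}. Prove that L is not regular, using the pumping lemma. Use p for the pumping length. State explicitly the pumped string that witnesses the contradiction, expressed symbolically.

Assume L is regular; let p be its pumping constant.
Take w = 0^p 1^p 0^p 1^p = uu where u = 0^p1^p; then w ∈ L and |w| = 4p ≥ p.
Write w = xyz as guaranteed by the lemma, with |xy| ≤ p and |y| > 0.
Since the first p symbols of w are all 0's and |xy| ≤ p, y lies entirely in the leading 0-block: y = 0^k for some k with 1 ≤ k ≤ p.
Pump with i = 2: xy^2z = 0^{p+k} 1^p 0^p 1^p, of length 4p+k. Suppose this equals vv. The string starts with 0 and ends with 1, so v does too; thus the boundary between the two copies of v is a 1→0 transition. There is exactly one such transition, at position 2p+k, so |v| = 2p+k and |vv| = 4p+2k ≠ 4p+k since k ≥ 1. So xy^2z ∉ L.
This is a contradiction; hence L is not regular.

0^{p+k} 1^p 0^p 1^p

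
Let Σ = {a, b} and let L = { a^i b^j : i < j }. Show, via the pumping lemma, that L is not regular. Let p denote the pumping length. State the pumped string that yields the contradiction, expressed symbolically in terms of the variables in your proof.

Assume L is regular. Let p be the pumping length given by the pumping lemma.
Choose w = a^p b^{p+1} ∈ L, with |w| = 2p+1 ≥ p.
By the pumping lemma, w = xyz with |xy| ≤ p and |y| ≥ 1.
Since the first p symbols of w are all a's and |xy| ≤ p, y lies entirely in the leading a-block: y = a^k for some k with 1 ≤ k ≤ p.
Consider xy^2z = a^{p+k} b^{p+1}. Since k ≥ 1, the a-count p+k is at least p+1, so i < j fails; thus xy^2z ∉ L.
Contradiction. Therefore L is not regular.

a^{p+k} b^{p+1}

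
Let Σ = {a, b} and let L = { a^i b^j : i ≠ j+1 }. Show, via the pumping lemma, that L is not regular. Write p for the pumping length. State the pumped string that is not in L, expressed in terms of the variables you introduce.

Suppose for contradiction that L is regular, and let p be the pumping length.
Choose w = a^p b^{p+p!-1}. Since p ≠ (p+p!-1)+1 = p+p!, w ∈ L; and |w| ≥ p.
Write w = xyz as guaranteed by the lemma, with |xy| ≤ p and y is nonempty.
Since the first p symbols of w are all a's and |xy| ≤ p, y lies entirely in the leading a-block: y = a^k for some k with 1 ≤ k ≤ p.
Since 1 ≤ k ≤ p, k divides p!; set t = 1 + p!/k. Then xy^t z has p + (p!/k)·k = p + p! copies of a. Now the a-count is p+p! and (b-count)+1 = (p+p!-1)+1 = p+p!, so i ≠ j+1 fails. So xy^t z = a^{p+p!} b^{p+p!-1} ∉ L.
Contradiction. Therefore L is not regular.

a^{p+p!} b^{p+p!-1}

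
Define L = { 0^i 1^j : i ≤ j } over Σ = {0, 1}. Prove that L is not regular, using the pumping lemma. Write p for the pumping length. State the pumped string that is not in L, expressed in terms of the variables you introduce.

Assume L is regular. Let p be the pumping length given by the pumping lemma.
Choose w = 0^p 1^p ∈ L, with |w| = 2p ≥ p.
The pumping lemma gives a decomposition w = xyz where |xy| ≤ p and |y| ≥ 1.
The first p characters of w are 0's, so xy (and hence y) consists only of 0's. Write y = 0^k, 1 ≤ k ≤ p.
Consider xy^2z = 0^{p+k} 1^p. Since k ≥ 1, the 0-count p+k exceeds the 1-count p, so i ≤ j fails; thus xy^2z ∉ L.
This contradicts the pumping lemma, so L is not regular.

0^{p+k} 1^p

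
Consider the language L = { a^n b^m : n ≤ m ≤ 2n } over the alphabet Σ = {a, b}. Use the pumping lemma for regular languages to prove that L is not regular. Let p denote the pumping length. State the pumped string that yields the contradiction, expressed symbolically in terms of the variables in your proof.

a^{p+k} b^p

Toward a contradiction, assume L is regular with pumping length p.
Take w = a^p b^p ∈ L (since p ≤ p ≤ 2p), with |w| = 2p ≥ p.
Write w = xyz as guaranteed by the lemma, with |xy| ≤ p and y is nonempty.
Since the first p symbols of w are all a's and |xy| ≤ p, y lies entirely in the leading a-block: y = a^k for some k with 1 ≤ k ≤ p.
Pump with i = 2: xy^2z = a^{p+k} b^p. Now n = p+k > p = m, so the condition n ≤ m fails. Thus xy^2z ∉ L.
Contradiction. Therefore L is not regular.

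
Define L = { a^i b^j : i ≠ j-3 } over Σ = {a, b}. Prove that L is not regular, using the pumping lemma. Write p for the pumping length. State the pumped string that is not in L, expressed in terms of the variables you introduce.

a^{p+p!} b^{p+p!+3}

Toward a contradiction, assume L is regular with pumping length p.
Choose w = a^p b^{p+p!+3}. Since p ≠ (p+p!+3)-3 = p+p!, w ∈ L; and |w| ≥ p.
Write w = xyz as guaranteed by the lemma, with |xy| ≤ p and |y| ≥ 1.
The first p characters of w are a's, so xy (and hence y) consists only of a's. Write y = a^k, 1 ≤ k ≤ p.
Since 1 ≤ k ≤ p, k divides p!; set t = 1 + p!/k. Then xy^t z has p + (p!/k)·k = p + p! copies of a. Now the a-count is p+p! and (b-count)-3 = (p+p!+3)-3 = p+p!, so i ≠ j-3 fails. So xy^t z = a^{p+p!} b^{p+p!+3} ∉ L.
Contradiction. Therefore L is not regular.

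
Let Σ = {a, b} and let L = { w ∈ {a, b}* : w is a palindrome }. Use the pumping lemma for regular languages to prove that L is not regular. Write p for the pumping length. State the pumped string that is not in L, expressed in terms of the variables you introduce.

a^{p+k} b a^p

Assume L is regular. Let p be the pumping length given by the pumping lemma.
Take w = a^p b a^p, a palindrome of length 2p+1 ≥ p.
The pumping lemma gives a decomposition w = xyz where |xy| ≤ p and |y| ≥ 1.
Since the first p symbols of w are all a's and |xy| ≤ p, y lies entirely in the leading a-block: y = a^k for some k with 1 ≤ k ≤ p.
Pump with i = 2: xy^2z = a^{p+k} b a^p. Its reverse is a^p b a^{p+k}, which differs from xy^2z since k ≥ 1. So xy^2z is not a palindrome and xy^2z ∉ L.
Contradiction. Therefore L is not regular.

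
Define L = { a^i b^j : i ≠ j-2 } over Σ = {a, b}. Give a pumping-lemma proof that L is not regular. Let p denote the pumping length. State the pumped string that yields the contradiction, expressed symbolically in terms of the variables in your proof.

a^{p+p!} b^{p+p!+2}

Assume L is regular. Let p be the pumping length given by the pumping lemma.
Choose w = a^p b^{p+p!+2}. Since p ≠ (p+p!+2)-2 = p+p!, w ∈ L; and |w| ≥ p.
By the pumping lemma, w = xyz with |xy| ≤ p and |y| ≥ 1.
The first p characters of w are a's, so xy (and hence y) consists only of a's. Write y = a^k, 1 ≤ k ≤ p.
Since 1 ≤ k ≤ p, k divides p!; set t = 1 + p!/k. Then xy^t z has p + (p!/k)·k = p + p! copies of a. Now the a-count is p+p! and (b-count)-2 = (p+p!+2)-2 = p+p!, so i ≠ j-2 fails. So xy^t z = a^{p+p!} b^{p+p!+2} ∉ L.
This contradicts the pumping lemma, so L is not regular.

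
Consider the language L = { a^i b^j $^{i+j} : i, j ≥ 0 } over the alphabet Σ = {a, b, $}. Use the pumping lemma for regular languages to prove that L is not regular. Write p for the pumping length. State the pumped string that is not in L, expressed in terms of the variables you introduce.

a^{p+k} b^p $^{2p}

Assume L is regular; let p be its pumping constant.
Take w = a^p b^p $^{2p} ∈ L (with i=j=p, i+j=2p), |w| = 4p ≥ p.
Write w = xyz as guaranteed by the lemma, with |xy| ≤ p and |y| > 0.
The first p characters of w are a's, so xy (and hence y) consists only of a's. Write y = a^k, 1 ≤ k ≤ p.
Consider xy^2z = a^{p+k} b^p $^{2p}. Now the a- and b-counts sum to 2p+k, but the $-count is 2p ≠ 2p+k. So xy^2z ∉ L.
This contradicts the pumping lemma, so L is not regular.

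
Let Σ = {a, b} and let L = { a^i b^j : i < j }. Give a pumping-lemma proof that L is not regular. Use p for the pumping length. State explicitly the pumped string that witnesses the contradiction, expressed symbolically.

Suppose for contradiction that L is regular, and let p be the pumping length.
Choose w = a^p b^{p+1} ∈ L, with |w| = 2p+1 ≥ p.
Write w = xyz as guaranteed by the lemma, with |xy| ≤ p and |y| ≥ 1.
The first p characters of w are a's, so xy (and hence y) consists only of a's. Write y = a^k, 1 ≤ k ≤ p.
Consider xy^2z = a^{p+k} b^{p+1}. Since k ≥ 1, the a-count p+k is at least p+1, so i < j fails; thus xy^2z ∉ L.
Contradiction. Therefore L is not regular.

a^{p+k} b^{p+1}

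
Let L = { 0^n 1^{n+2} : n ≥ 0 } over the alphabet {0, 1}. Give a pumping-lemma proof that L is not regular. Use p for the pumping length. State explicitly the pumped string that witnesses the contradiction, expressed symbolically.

Toward a contradiction, assume L is regular with pumping length p.
Choose w = 0^p 1^{p+2}, which is in L with |w| = 2p+2 ≥ p.
Write w = xyz as guaranteed by the lemma, with |xy| ≤ p and |y| > 0.
Since the first p symbols of w are all 0's and |xy| ≤ p, y lies entirely in the leading 0-block: y = 0^k for some k with 1 ≤ k ≤ p.
Pump with i = 2: xy^2z = 0^{p+k} 1^{p+2}. For this to lie in L we would need p+2 = (p+k)+2, which forces k = 0. But k ≥ 1, so xy^2z ∉ L.
Contradiction. Therefore L is not regular.

0^{p+k} 1^{p+2}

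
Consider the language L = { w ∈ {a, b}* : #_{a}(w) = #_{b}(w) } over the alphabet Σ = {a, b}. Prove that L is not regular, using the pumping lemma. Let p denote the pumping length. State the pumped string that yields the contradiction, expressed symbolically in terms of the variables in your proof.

Toward a contradiction, assume L is regular with pumping length p.
Choose w = a^p b^p ∈ L with |w| = 2p ≥ p.
The pumping lemma gives a decomposition w = xyz where |xy| ≤ p and |y| ≥ 1.
Since the first p symbols of w are all a's and |xy| ≤ p, y lies entirely in the leading a-block: y = a^k for some k with 1 ≤ k ≤ p.
Pump with i = 2: xy^2z = a^{p+k} b^p has p+k occurrences of a but only p of b. Since k ≥ 1 the counts differ, so xy^2z ∉ L.
This contradicts the pumping lemma, so L is not regular.

a^{p+k} b^p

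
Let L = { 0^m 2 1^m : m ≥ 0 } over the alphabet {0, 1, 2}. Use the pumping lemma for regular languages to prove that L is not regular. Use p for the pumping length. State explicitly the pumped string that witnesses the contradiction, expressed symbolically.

0^{p+k} 2 1^p

Toward a contradiction, assume L is regular with pumping length p.
Take w = 0^p 2 1^p ∈ L with |w| = 2p+1 ≥ p.
The pumping lemma gives a decomposition w = xyz where |xy| ≤ p and y is nonempty.
Since the first p symbols of w are all 0's and |xy| ≤ p, y lies entirely in the leading 0-block: y = 0^k for some k with 1 ≤ k ≤ p.
Pump with i = 2: xy^2z = 0^{p+k} 2 1^p, which would require p+k = p. But k ≥ 1, so xy^2z ∉ L.
Contradiction. Therefore L is not regular.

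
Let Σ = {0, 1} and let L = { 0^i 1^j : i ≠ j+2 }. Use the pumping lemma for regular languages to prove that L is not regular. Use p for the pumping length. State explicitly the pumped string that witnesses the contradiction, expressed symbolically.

0^{p+p!} 1^{p+p!-2}

Assume L is regular. Let p be the pumping length given by the pumping lemma.
Choose w = 0^p 1^{p+p!-2}. Since p ≠ (p+p!-2)+2 = p+p!, w ∈ L; and |w| ≥ p.
The pumping lemma gives a decomposition w = xyz where |xy| ≤ p and y is nonempty.
Since the first p symbols of w are all 0's and |xy| ≤ p, y lies entirely in the leading 0-block: y = 0^k for some k with 1 ≤ k ≤ p.
Since 1 ≤ k ≤ p, k divides p!; set t = 1 + p!/k. Then xy^t z has p + (p!/k)·k = p + p! copies of 0. Now the 0-count is p+p! and (1-count)+2 = (p+p!-2)+2 = p+p!, so i ≠ j+2 fails. So xy^t z = 0^{p+p!} 1^{p+p!-2} ∉ L.
This contradicts the pumping lemma, so L is not regular.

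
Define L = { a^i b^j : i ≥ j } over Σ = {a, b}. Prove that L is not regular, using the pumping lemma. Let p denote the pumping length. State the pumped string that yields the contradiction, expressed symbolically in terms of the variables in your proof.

a^{p-k} b^p

Assume L is regular; let p be its pumping constant.
Choose w = a^p b^p ∈ L, with |w| = 2p ≥ p.
Write w = xyz as guaranteed by the lemma, with |xy| ≤ p and y is nonempty.
Since the first p symbols of w are all a's and |xy| ≤ p, y lies entirely in the leading a-block: y = a^k for some k with 1 ≤ k ≤ p.
Consider xy^0z = xz = a^{p-k} b^p. Since k ≥ 1, the a-count p-k is less than p, so i ≥ j fails; thus xz ∉ L.
Contradiction. Therefore L is not regular.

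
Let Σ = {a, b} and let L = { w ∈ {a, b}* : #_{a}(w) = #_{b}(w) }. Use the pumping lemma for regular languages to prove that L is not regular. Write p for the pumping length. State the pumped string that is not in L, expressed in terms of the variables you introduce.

a^{p+k} b^p

Suppose for contradiction that L is regular, and let p be the pumping length.
Choose w = a^p b^p ∈ L with |w| = 2p ≥ p.
Write w = xyz as guaranteed by the lemma, with |xy| ≤ p and |y| ≥ 1.
Because |xy| ≤ p and w begins with p copies of a, we have y = a^k with 1 ≤ k ≤ p.
Pump with i = 2: xy^2z = a^{p+k} b^p has p+k occurrences of a but only p of b. Since k ≥ 1 the counts differ, so xy^2z ∉ L.
This contradicts the pumping lemma, so L is not regular.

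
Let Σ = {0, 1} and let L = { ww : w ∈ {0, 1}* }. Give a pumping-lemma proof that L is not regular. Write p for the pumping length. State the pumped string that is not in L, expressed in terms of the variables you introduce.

Toward a contradiction, assume L is regular with pumping length p.
Take w = 0^p 1^p 0^p 1^p = uu where u = 0^p1^p; then w ∈ L and |w| = 4p ≥ p.
By the pumping lemma, w = xyz with |xy| ≤ p and y is nonempty.
The first p characters of w are 0's, so xy (and hence y) consists only of 0's. Write y = 0^k, 1 ≤ k ≤ p.
Pump with i = 2: xy^2z = 0^{p+k} 1^p 0^p 1^p, of length 4p+k. Suppose this equals vv. The string starts with 0 and ends with 1, so v does too; thus the boundary between the two copies of v is a 1→0 transition. There is exactly one such transition, at position 2p+k, so |v| = 2p+k and |vv| = 4p+2k ≠ 4p+k since k ≥ 1. So xy^2z ∉ L.
This is a contradiction; hence L is not regular.

0^{p+k} 1^p 0^p 1^p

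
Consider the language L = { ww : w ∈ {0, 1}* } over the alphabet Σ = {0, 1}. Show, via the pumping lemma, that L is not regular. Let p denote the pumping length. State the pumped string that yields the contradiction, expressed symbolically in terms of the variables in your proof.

Assume L is regular; let p be its pumping constant.
Take w = 0^p 1^p 0^p 1^p = uu where u = 0^p1^p; then w ∈ L and |w| = 4p ≥ p.
By the pumping lemma, w = xyz with |xy| ≤ p and y is nonempty.
Since the first p symbols of w are all 0's and |xy| ≤ p, y lies entirely in the leading 0-block: y = 0^k for some k with 1 ≤ k ≤ p.
Pump with i = 2: xy^2z = 0^{p+k} 1^p 0^p 1^p, of length 4p+k. Suppose this equals vv. The string starts with 0 and ends with 1, so v does too; thus the boundary between the two copies of v is a 1→0 transition. There is exactly one such transition, at position 2p+k, so |v| = 2p+k and |vv| = 4p+2k ≠ 4p+k since k ≥ 1. So xy^2z ∉ L.
This is a contradiction; hence L is not regular.

0^{p+k} 1^p 0^p 1^p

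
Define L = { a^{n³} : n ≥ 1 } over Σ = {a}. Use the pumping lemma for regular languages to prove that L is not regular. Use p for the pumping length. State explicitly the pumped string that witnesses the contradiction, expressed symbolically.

Assume L is regular; let p be its pumping constant.
Take w = a^{p³} ∈ L with |w| = p³ ≥ p.
The pumping lemma gives a decomposition w = xyz where |xy| ≤ p and y is nonempty.
Then y = a^k for some k with 1 ≤ k ≤ p.
Pump with i = 2: xy^2z = a^{p³+k}. Since 1 ≤ k ≤ p, p³ < p³+k ≤ p³+p < p³+3p²+3p+1 = (p+1)³, so p³+k is not a perfect cube. So xy^2z ∉ L.
This contradicts the pumping lemma, so L is not regular.

a^{p³+k}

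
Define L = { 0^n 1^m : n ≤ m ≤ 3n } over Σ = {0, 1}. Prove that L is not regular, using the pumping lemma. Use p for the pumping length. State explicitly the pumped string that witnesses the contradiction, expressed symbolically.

Toward a contradiction, assume L is regular with pumping length p.
Take w = 0^p 1^p ∈ L (since p ≤ p ≤ 3p), with |w| = 2p ≥ p.
Write w = xyz as guaranteed by the lemma, with |xy| ≤ p and y is nonempty.
Because |xy| ≤ p and w begins with p copies of 0, we have y = 0^k with 1 ≤ k ≤ p.
Pump with i = 2: xy^2z = 0^{p+k} 1^p. Now n = p+k > p = m, so the condition n ≤ m fails. Thus xy^2z ∉ L.
This contradicts the pumping lemma, so L is not regular.

0^{p+k} 1^p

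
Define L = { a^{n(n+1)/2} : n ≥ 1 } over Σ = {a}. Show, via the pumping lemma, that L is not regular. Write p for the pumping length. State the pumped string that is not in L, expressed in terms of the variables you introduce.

Assume L is regular. Let p be the pumping length given by the pumping lemma.
Take w = a^{p(p+1)/2} ∈ L with |w| = p(p+1)/2 ≥ p.
By the pumping lemma, w = xyz with |xy| ≤ p and |y| > 0.
Then y = a^k for some k with 1 ≤ k ≤ p.
Pump with i = 2: xy^2z = a^{p(p+1)/2+k}. Since 1 ≤ k ≤ p, p(p+1)/2 < p(p+1)/2+k ≤ p(p+1)/2+p < (p+1)(p+2)/2, so p(p+1)/2+k is strictly between consecutive triangular numbers. So xy^2z ∉ L.
This is a contradiction; hence L is not regular.

a^{p(p+1)/2+k}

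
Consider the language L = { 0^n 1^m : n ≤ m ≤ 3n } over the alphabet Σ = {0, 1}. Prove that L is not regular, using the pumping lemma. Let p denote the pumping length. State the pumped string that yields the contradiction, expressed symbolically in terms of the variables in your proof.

Toward a contradiction, assume L is regular with pumping length p.
Take w = 0^p 1^p ∈ L (since p ≤ p ≤ 3p), with |w| = 2p ≥ p.
By the pumping lemma, w = xyz with |xy| ≤ p and |y| ≥ 1.
The first p characters of w are 0's, so xy (and hence y) consists only of 0's. Write y = 0^k, 1 ≤ k ≤ p.
Pump with i = 2: xy^2z = 0^{p+k} 1^p. Now n = p+k > p = m, so the condition n ≤ m fails. Thus xy^2z ∉ L.
This contradicts the pumping lemma, so L is not regular.

0^{p+k} 1^p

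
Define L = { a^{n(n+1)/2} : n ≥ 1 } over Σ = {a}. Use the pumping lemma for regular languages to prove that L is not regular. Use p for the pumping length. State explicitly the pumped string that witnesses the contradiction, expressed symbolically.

a^{p(p+1)/2+k}

Assume L is regular; let p be its pumping constant.
Take w = a^{p(p+1)/2} ∈ L with |w| = p(p+1)/2 ≥ p.
Write w = xyz as guaranteed by the lemma, with |xy| ≤ p and y is nonempty.
Then y = a^k for some k with 1 ≤ k ≤ p.
Pump with i = 2: xy^2z = a^{p(p+1)/2+k}. Since 1 ≤ k ≤ p, p(p+1)/2 < p(p+1)/2+k ≤ p(p+1)/2+p < (p+1)(p+2)/2, so p(p+1)/2+k is strictly between consecutive triangular numbers. So xy^2z ∉ L.
This contradicts the pumping lemma, so L is not regular.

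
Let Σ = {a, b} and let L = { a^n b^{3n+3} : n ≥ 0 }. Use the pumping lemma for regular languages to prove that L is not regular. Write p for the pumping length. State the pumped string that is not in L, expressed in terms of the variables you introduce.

Assume L is regular. Let p be the pumping length given by the pumping lemma.
Let w = a^p b^{3p+3} ∈ L; note |w| = 4p+3 ≥ p.
The pumping lemma gives a decomposition w = xyz where |xy| ≤ p and |y| ≥ 1.
The first p characters of w are a's, so xy (and hence y) consists only of a's. Write y = a^k, 1 ≤ k ≤ p.
Pump with i = 2: xy^2z = a^{p+k} b^{3p+3}. For this to lie in L we would need 3p+3 = 3(p+k)+3, which forces k = 0. But k ≥ 1, so xy^2z ∉ L.
This is a contradiction; hence L is not regular.

a^{p+k} b^{3p+3}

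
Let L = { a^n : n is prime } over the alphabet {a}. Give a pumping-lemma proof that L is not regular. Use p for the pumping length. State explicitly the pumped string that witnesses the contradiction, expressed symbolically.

a^{q(1+k)}

Toward a contradiction, assume L is regular with pumping length p.
Let q be a prime with q ≥ p+2 (infinitely many primes exist), and take w = a^q ∈ L with |w| = q ≥ p.
The pumping lemma gives a decomposition w = xyz where |xy| ≤ p and |y| > 0.
Then y = a^k for some k with 1 ≤ k ≤ p.
Since 1 ≤ k ≤ p, |xz| = q-k. Pump with i = q+1: |xy^{q+1}z| = (q-k)+(q+1)k = q+qk = q(1+k), which is composite (both factors ≥ 2). So xy^{q+1}z = a^{q(1+k)} ∉ L.
Contradiction. Therefore L is not regular.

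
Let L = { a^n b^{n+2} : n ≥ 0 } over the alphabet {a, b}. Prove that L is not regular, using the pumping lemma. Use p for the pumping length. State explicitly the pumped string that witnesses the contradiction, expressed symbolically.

Assume L is regular; let p be its pumping constant.
Take w = a^p b^{p+2}. Then w ∈ L and |w| = 2p+2 ≥ p.
By the pumping lemma, w = xyz with |xy| ≤ p and |y| ≥ 1.
The first p characters of w are a's, so xy (and hence y) consists only of a's. Write y = a^k, 1 ≤ k ≤ p.
Pump with i = 2: xy^2z = a^{p+k} b^{p+2}. For this to lie in L we would need p+2 = (p+k)+2, which forces k = 0. But k ≥ 1, so xy^2z ∉ L.
This contradicts the pumping lemma, so L is not regular.

a^{p+k} b^{p+2}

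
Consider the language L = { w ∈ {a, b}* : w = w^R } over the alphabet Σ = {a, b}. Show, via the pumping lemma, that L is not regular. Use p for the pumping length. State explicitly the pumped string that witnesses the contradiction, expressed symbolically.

Assume L is regular; let p be its pumping constant.
Take w = a^p b a^p, a palindrome of length 2p+1 ≥ p.
Write w = xyz as guaranteed by the lemma, with |xy| ≤ p and y is nonempty.
Since the first p symbols of w are all a's and |xy| ≤ p, y lies entirely in the leading a-block: y = a^k for some k with 1 ≤ k ≤ p.
Pump with i = 2: xy^2z = a^{p+k} b a^p. Its reverse is a^p b a^{p+k}, which differs from xy^2z since k ≥ 1. So xy^2z is not a palindrome and xy^2z ∉ L.
This contradicts the pumping lemma, so L is not regular.

a^{p+k} b a^p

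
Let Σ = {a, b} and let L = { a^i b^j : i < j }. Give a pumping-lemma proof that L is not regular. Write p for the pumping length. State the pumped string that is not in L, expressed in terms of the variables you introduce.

a^{p+k} b^{p+1}

Assume L is regular; let p be its pumping constant.
Choose w = a^p b^{p+1} ∈ L, with |w| = 2p+1 ≥ p.
By the pumping lemma, w = xyz with |xy| ≤ p and |y| > 0.
Since the first p symbols of w are all a's and |xy| ≤ p, y lies entirely in the leading a-block: y = a^k for some k with 1 ≤ k ≤ p.
Consider xy^2z = a^{p+k} b^{p+1}. Since k ≥ 1, the a-count p+k is at least p+1, so i < j fails; thus xy^2z ∉ L.
This is a contradiction; hence L is not regular.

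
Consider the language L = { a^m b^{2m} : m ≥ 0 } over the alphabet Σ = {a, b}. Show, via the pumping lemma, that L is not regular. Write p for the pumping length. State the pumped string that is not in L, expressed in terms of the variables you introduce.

a^{p+k} b^{2p}

Toward a contradiction, assume L is regular with pumping length p.
Choose w = a^p b^{2p}, which is in L with |w| = 3p ≥ p.
Write w = xyz as guaranteed by the lemma, with |xy| ≤ p and y is nonempty.
Since the first p symbols of w are all a's and |xy| ≤ p, y lies entirely in the leading a-block: y = a^k for some k with 1 ≤ k ≤ p.
Pump with i = 2: xy^2z = a^{p+k} b^{2p}. For this to lie in L we would need 2p = 2(p+k), which forces k = 0. But k ≥ 1, so xy^2z ∉ L.
Contradiction. Therefore L is not regular.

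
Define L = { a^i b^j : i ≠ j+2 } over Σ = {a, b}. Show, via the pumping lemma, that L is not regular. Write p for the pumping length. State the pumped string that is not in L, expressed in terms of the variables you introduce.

Suppose for contradiction that L is regular, and let p be the pumping length.
Choose w = a^p b^{p+p!-2}. Since p ≠ (p+p!-2)+2 = p+p!, w ∈ L; and |w| ≥ p.
The pumping lemma gives a decomposition w = xyz where |xy| ≤ p and |y| ≥ 1.
Because |xy| ≤ p and w begins with p copies of a, we have y = a^k with 1 ≤ k ≤ p.
Since 1 ≤ k ≤ p, k divides p!; set t = 1 + p!/k. Then xy^t z has p + (p!/k)·k = p + p! copies of a. Now the a-count is p+p! and (b-count)+2 = (p+p!-2)+2 = p+p!, so i ≠ j+2 fails. So xy^t z = a^{p+p!} b^{p+p!-2} ∉ L.
Contradiction. Therefore L is not regular.

a^{p+p!} b^{p+p!-2}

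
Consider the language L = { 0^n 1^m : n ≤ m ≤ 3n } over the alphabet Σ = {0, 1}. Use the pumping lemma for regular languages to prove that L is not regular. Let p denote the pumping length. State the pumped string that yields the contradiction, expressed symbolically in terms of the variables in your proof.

0^{p+k} 1^p

Suppose for contradiction that L is regular, and let p be the pumping length.
Take w = 0^p 1^p ∈ L (since p ≤ p ≤ 3p), with |w| = 2p ≥ p.
Write w = xyz as guaranteed by the lemma, with |xy| ≤ p and |y| ≥ 1.
Because |xy| ≤ p and w begins with p copies of 0, we have y = 0^k with 1 ≤ k ≤ p.
Pump with i = 2: xy^2z = 0^{p+k} 1^p. Now n = p+k > p = m, so the condition n ≤ m fails. Thus xy^2z ∉ L.
Contradiction. Therefore L is not regular.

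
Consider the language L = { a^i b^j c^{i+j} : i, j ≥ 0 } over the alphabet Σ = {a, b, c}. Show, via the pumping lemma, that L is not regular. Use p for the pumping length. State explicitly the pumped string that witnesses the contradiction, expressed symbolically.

Toward a contradiction, assume L is regular with pumping length p.
Take w = a^p b^p c^{2p} ∈ L (with i=j=p, i+j=2p), |w| = 4p ≥ p.
Write w = xyz as guaranteed by the lemma, with |xy| ≤ p and |y| ≥ 1.
Since the first p symbols of w are all a's and |xy| ≤ p, y lies entirely in the leading a-block: y = a^k for some k with 1 ≤ k ≤ p.
Consider xy^2z = a^{p+k} b^p c^{2p}. Now the a- and b-counts sum to 2p+k, but the c-count is 2p ≠ 2p+k. So xy^2z ∉ L.
This contradicts the pumping lemma, so L is not regular.

a^{p+k} b^p c^{2p}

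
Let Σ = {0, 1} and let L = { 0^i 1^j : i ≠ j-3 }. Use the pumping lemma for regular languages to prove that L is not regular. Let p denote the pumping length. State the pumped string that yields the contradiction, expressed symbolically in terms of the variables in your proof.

0^{p+p!} 1^{p+p!+3}

Assume L is regular; let p be its pumping constant.
Choose w = 0^p 1^{p+p!+3}. Since p ≠ (p+p!+3)-3 = p+p!, w ∈ L; and |w| ≥ p.
By the pumping lemma, w = xyz with |xy| ≤ p and |y| > 0.
Since the first p symbols of w are all 0's and |xy| ≤ p, y lies entirely in the leading 0-block: y = 0^k for some k with 1 ≤ k ≤ p.
Since 1 ≤ k ≤ p, k divides p!; set t = 1 + p!/k. Then xy^t z has p + (p!/k)·k = p + p! copies of 0. Now the 0-count is p+p! and (1-count)-3 = (p+p!+3)-3 = p+p!, so i ≠ j-3 fails. So xy^t z = 0^{p+p!} 1^{p+p!+3} ∉ L.
This is a contradiction; hence L is not regular.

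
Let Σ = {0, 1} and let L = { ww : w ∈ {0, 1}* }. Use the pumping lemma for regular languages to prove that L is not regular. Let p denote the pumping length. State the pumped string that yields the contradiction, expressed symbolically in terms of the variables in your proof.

Assume L is regular. Let p be the pumping length given by the pumping lemma.
Take w = 0^p 1^p 0^p 1^p = uu where u = 0^p1^p; then w ∈ L and |w| = 4p ≥ p.
By the pumping lemma, w = xyz with |xy| ≤ p and |y| > 0.
Because |xy| ≤ p and w begins with p copies of 0, we have y = 0^k with 1 ≤ k ≤ p.
Pump with i = 2: xy^2z = 0^{p+k} 1^p 0^p 1^p, of length 4p+k. Suppose this equals vv. The string starts with 0 and ends with 1, so v does too; thus the boundary between the two copies of v is a 1→0 transition. There is exactly one such transition, at position 2p+k, so |v| = 2p+k and |vv| = 4p+2k ≠ 4p+k since k ≥ 1. So xy^2z ∉ L.
Contradiction. Therefore L is not regular.

0^{p+k} 1^p 0^p 1^p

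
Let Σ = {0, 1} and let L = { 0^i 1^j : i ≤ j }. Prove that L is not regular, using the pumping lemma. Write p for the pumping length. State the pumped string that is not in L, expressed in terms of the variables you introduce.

0^{p+k} 1^p

Toward a contradiction, assume L is regular with pumping length p.
Choose w = 0^p 1^p ∈ L, with |w| = 2p ≥ p.
Write w = xyz as guaranteed by the lemma, with |xy| ≤ p and |y| ≥ 1.
The first p characters of w are 0's, so xy (and hence y) consists only of 0's. Write y = 0^k, 1 ≤ k ≤ p.
Consider xy^2z = 0^{p+k} 1^p. Since k ≥ 1, the 0-count p+k exceeds the 1-count p, so i ≤ j fails; thus xy^2z ∉ L.
This is a contradiction; hence L is not regular.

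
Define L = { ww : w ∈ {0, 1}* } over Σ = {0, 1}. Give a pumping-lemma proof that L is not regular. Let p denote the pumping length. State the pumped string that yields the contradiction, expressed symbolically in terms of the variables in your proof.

0^{p+k} 1^p 0^p 1^p

Suppose for contradiction that L is regular, and let p be the pumping length.
Take w = 0^p 1^p 0^p 1^p = uu where u = 0^p1^p; then w ∈ L and |w| = 4p ≥ p.
The pumping lemma gives a decomposition w = xyz where |xy| ≤ p and y is nonempty.
Because |xy| ≤ p and w begins with p copies of 0, we have y = 0^k with 1 ≤ k ≤ p.
Pump with i = 2: xy^2z = 0^{p+k} 1^p 0^p 1^p, of length 4p+k. Suppose this equals vv. The string starts with 0 and ends with 1, so v does too; thus the boundary between the two copies of v is a 1→0 transition. There is exactly one such transition, at position 2p+k, so |v| = 2p+k and |vv| = 4p+2k ≠ 4p+k since k ≥ 1. So xy^2z ∉ L.
This contradicts the pumping lemma, so L is not regular.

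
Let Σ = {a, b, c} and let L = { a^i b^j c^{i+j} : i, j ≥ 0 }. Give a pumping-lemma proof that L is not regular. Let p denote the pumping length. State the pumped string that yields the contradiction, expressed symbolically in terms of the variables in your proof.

a^{p+k} b^p c^{2p}

Assume L is regular; let p be its pumping constant.
Take w = a^p b^p c^{2p} ∈ L (with i=j=p, i+j=2p), |w| = 4p ≥ p.
The pumping lemma gives a decomposition w = xyz where |xy| ≤ p and |y| ≥ 1.
Since the first p symbols of w are all a's and |xy| ≤ p, y lies entirely in the leading a-block: y = a^k for some k with 1 ≤ k ≤ p.
Consider xy^2z = a^{p+k} b^p c^{2p}. Now the a- and b-counts sum to 2p+k, but the c-count is 2p ≠ 2p+k. So xy^2z ∉ L.
This contradicts the pumping lemma, so L is not regular.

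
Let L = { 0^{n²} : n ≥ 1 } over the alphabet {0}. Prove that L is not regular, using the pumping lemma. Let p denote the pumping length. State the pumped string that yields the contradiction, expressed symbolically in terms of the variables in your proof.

Assume L is regular. Let p be the pumping length given by the pumping lemma.
Take w = 0^{p²} ∈ L with |w| = p² ≥ p.
The pumping lemma gives a decomposition w = xyz where |xy| ≤ p and |y| ≥ 1.
Then y = 0^k for some k with 1 ≤ k ≤ p.
Pump with i = 2: xy^2z = 0^{p²+k}. Since 1 ≤ k ≤ p, p² < p²+k ≤ p²+p < (p+1)², so p²+k lies strictly between consecutive squares and is not a perfect square. So xy^2z ∉ L.
Contradiction. Therefore L is not regular.

0^{p²+k}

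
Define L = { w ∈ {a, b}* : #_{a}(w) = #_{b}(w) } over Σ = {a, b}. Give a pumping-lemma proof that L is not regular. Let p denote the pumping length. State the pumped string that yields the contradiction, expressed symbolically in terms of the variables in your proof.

a^{p+k} b^p

Assume L is regular. Let p be the pumping length given by the pumping lemma.
Choose w = a^p b^p ∈ L with |w| = 2p ≥ p.
The pumping lemma gives a decomposition w = xyz where |xy| ≤ p and y is nonempty.
The first p characters of w are a's, so xy (and hence y) consists only of a's. Write y = a^k, 1 ≤ k ≤ p.
Pump with i = 2: xy^2z = a^{p+k} b^p has p+k occurrences of a but only p of b. Since k ≥ 1 the counts differ, so xy^2z ∉ L.
Contradiction. Therefore L is not regular.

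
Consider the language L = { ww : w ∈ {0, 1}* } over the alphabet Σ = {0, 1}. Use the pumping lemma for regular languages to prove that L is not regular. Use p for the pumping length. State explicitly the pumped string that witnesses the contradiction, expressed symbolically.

0^{p+k} 1^p 0^p 1^p

Suppose for contradiction that L is regular, and let p be the pumping length.
Take w = 0^p 1^p 0^p 1^p = uu where u = 0^p1^p; then w ∈ L and |w| = 4p ≥ p.
Write w = xyz as guaranteed by the lemma, with |xy| ≤ p and |y| > 0.
The first p characters of w are 0's, so xy (and hence y) consists only of 0's. Write y = 0^k, 1 ≤ k ≤ p.
Pump with i = 2: xy^2z = 0^{p+k} 1^p 0^p 1^p, of length 4p+k. Suppose this equals vv. The string starts with 0 and ends with 1, so v does too; thus the boundary between the two copies of v is a 1→0 transition. There is exactly one such transition, at position 2p+k, so |v| = 2p+k and |vv| = 4p+2k ≠ 4p+k since k ≥ 1. So xy^2z ∉ L.
This contradicts the pumping lemma, so L is not regular.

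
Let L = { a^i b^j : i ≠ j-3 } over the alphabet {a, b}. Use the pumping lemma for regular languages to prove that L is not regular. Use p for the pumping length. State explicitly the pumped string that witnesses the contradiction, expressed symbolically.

a^{p+p!} b^{p+p!+3}

Assume L is regular. Let p be the pumping length given by the pumping lemma.
Choose w = a^p b^{p+p!+3}. Since p ≠ (p+p!+3)-3 = p+p!, w ∈ L; and |w| ≥ p.
The pumping lemma gives a decomposition w = xyz where |xy| ≤ p and y is nonempty.
The first p characters of w are a's, so xy (and hence y) consists only of a's. Write y = a^k, 1 ≤ k ≤ p.
Since 1 ≤ k ≤ p, k divides p!; set t = 1 + p!/k. Then xy^t z has p + (p!/k)·k = p + p! copies of a. Now the a-count is p+p! and (b-count)-3 = (p+p!+3)-3 = p+p!, so i ≠ j-3 fails. So xy^t z = a^{p+p!} b^{p+p!+3} ∉ L.
Contradiction. Therefore L is not regular.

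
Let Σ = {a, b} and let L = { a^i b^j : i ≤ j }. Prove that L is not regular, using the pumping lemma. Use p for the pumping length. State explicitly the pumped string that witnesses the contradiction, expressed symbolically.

a^{p+k} b^p

Assume L is regular; let p be its pumping constant.
Choose w = a^p b^p ∈ L, with |w| = 2p ≥ p.
By the pumping lemma, w = xyz with |xy| ≤ p and |y| ≥ 1.
Because |xy| ≤ p and w begins with p copies of a, we have y = a^k with 1 ≤ k ≤ p.
Consider xy^2z = a^{p+k} b^p. Since k ≥ 1, the a-count p+k exceeds the b-count p, so i ≤ j fails; thus xy^2z ∉ L.
Contradiction. Therefore L is not regular.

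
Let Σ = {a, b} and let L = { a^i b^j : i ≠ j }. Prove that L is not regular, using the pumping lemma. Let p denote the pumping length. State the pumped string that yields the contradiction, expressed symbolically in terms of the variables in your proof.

a^{p+p!} b^{p+p!}

Assume L is regular. Let p be the pumping length given by the pumping lemma.
Choose w = a^p b^{p+p!}. Since p ≠ p+p!, w ∈ L; and |w| ≥ p.
By the pumping lemma, w = xyz with |xy| ≤ p and y is nonempty.
Since the first p symbols of w are all a's and |xy| ≤ p, y lies entirely in the leading a-block: y = a^k for some k with 1 ≤ k ≤ p.
Since 1 ≤ k ≤ p, k divides p!; set t = 1 + p!/k. Then xy^t z has p + (p!/k)·k = p + p! copies of a. Now the a-count equals the b-count, so i ≠ j fails. So xy^t z = a^{p+p!} b^{p+p!} ∉ L.
This contradicts the pumping lemma, so L is not regular.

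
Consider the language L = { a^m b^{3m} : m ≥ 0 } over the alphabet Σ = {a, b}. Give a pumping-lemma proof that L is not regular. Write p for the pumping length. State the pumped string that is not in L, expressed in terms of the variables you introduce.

a^{p+k} b^{3p}

Suppose for contradiction that L is regular, and let p be the pumping length.
Let w = a^p b^{3p} ∈ L; note |w| = 4p ≥ p.
The pumping lemma gives a decomposition w = xyz where |xy| ≤ p and y is nonempty.
Because |xy| ≤ p and w begins with p copies of a, we have y = a^k with 1 ≤ k ≤ p.
Pump with i = 2: xy^2z = a^{p+k} b^{3p}. For this to lie in L we would need 3p = 3(p+k), which forces k = 0. But k ≥ 1, so xy^2z ∉ L.
This is a contradiction; hence L is not regular.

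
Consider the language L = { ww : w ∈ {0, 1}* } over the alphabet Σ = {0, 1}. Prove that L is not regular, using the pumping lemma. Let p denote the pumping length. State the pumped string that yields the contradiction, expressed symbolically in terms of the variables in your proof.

Toward a contradiction, assume L is regular with pumping length p.
Take w = 0^p 1^p 0^p 1^p = uu where u = 0^p1^p; then w ∈ L and |w| = 4p ≥ p.
Write w = xyz as guaranteed by the lemma, with |xy| ≤ p and |y| ≥ 1.
The first p characters of w are 0's, so xy (and hence y) consists only of 0's. Write y = 0^k, 1 ≤ k ≤ p.
Pump with i = 2: xy^2z = 0^{p+k} 1^p 0^p 1^p, of length 4p+k. Suppose this equals vv. The string starts with 0 and ends with 1, so v does too; thus the boundary between the two copies of v is a 1→0 transition. There is exactly one such transition, at position 2p+k, so |v| = 2p+k and |vv| = 4p+2k ≠ 4p+k since k ≥ 1. So xy^2z ∉ L.
This is a contradiction; hence L is not regular.

0^{p+k} 1^p 0^p 1^p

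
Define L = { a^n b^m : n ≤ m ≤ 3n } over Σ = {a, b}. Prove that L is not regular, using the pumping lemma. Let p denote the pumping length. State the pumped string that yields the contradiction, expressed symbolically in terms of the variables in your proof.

Assume L is regular. Let p be the pumping length given by the pumping lemma.
Take w = a^p b^p ∈ L (since p ≤ p ≤ 3p), with |w| = 2p ≥ p.
Write w = xyz as guaranteed by the lemma, with |xy| ≤ p and y is nonempty.
The first p characters of w are a's, so xy (and hence y) consists only of a's. Write y = a^k, 1 ≤ k ≤ p.
Pump with i = 2: xy^2z = a^{p+k} b^p. Now n = p+k > p = m, so the condition n ≤ m fails. Thus xy^2z ∉ L.
This is a contradiction; hence L is not regular.

a^{p+k} b^p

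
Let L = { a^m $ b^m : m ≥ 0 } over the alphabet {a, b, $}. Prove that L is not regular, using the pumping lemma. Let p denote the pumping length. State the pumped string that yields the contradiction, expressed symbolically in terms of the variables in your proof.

a^{p+k} $ b^p

Assume L is regular; let p be its pumping constant.
Take w = a^p $ b^p ∈ L with |w| = 2p+1 ≥ p.
The pumping lemma gives a decomposition w = xyz where |xy| ≤ p and |y| > 0.
Since the first p symbols of w are all a's and |xy| ≤ p, y lies entirely in the leading a-block: y = a^k for some k with 1 ≤ k ≤ p.
Pump with i = 2: xy^2z = a^{p+k} $ b^p, which would require p+k = p. But k ≥ 1, so xy^2z ∉ L.
Contradiction. Therefore L is not regular.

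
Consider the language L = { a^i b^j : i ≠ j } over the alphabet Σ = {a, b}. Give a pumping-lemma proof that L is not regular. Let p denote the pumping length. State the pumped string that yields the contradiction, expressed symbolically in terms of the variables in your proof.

a^{p+p!} b^{p+p!}

Toward a contradiction, assume L is regular with pumping length p.
Choose w = a^p b^{p+p!}. Since p ≠ p+p!, w ∈ L; and |w| ≥ p.
The pumping lemma gives a decomposition w = xyz where |xy| ≤ p and y is nonempty.
Since the first p symbols of w are all a's and |xy| ≤ p, y lies entirely in the leading a-block: y = a^k for some k with 1 ≤ k ≤ p.
Since 1 ≤ k ≤ p, k divides p!; set t = 1 + p!/k. Then xy^t z has p + (p!/k)·k = p + p! copies of a. Now the a-count equals the b-count, so i ≠ j fails. So xy^t z = a^{p+p!} b^{p+p!} ∉ L.
This is a contradiction; hence L is not regular.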